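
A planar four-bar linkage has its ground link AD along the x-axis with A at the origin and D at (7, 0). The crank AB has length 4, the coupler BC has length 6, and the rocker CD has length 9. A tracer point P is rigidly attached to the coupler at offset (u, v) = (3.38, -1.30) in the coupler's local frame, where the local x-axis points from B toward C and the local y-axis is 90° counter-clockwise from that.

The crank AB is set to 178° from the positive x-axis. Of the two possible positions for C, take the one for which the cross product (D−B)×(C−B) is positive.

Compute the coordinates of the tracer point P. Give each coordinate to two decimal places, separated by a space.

A=(0,0), D=(7.00,0)
B = A + 4.00·(cos178°, sin178°) = (-3.9976, 0.1396)
|BD| = 10.9984
circle(B,6.00) ∩ circle(D,9.00): a=3.4535, h=4.9065
  candidates: C₊=(-0.4821,5.0018) cross=53.964; C₋=(-0.6066,-4.8103) cross=-53.964
  mode + wants cross > 0 → take C=(-0.4821,5.0018) (cross=53.964)
ex = (C−B)/|BC| = (0.5859,0.8104); ey = (-0.8104,0.5859)
P = B + 3.38·ex + -1.30·ey = (-0.9637,2.1170)

-0.96 2.12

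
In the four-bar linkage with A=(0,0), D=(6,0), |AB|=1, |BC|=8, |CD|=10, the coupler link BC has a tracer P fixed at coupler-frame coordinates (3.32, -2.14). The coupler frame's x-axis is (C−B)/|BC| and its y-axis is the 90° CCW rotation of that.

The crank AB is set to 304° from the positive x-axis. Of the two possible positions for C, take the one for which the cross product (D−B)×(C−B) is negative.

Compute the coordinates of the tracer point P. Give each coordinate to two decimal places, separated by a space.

A=(0,0), D=(6.00,0)
B = A + 1.00·(cos304°, sin304°) = (0.5592, -0.8290)
|BD| = 5.5036
circle(B,8.00) ∩ circle(D,10.00): a=-0.5188, h=7.9832
  candidates: C₊=(-1.1562,6.9849) cross=43.936; C₋=(1.2489,-8.7993) cross=-43.936
  mode - wants cross < 0 → take C=(1.2489,-8.7993) (cross=-43.936)
ex = (C−B)/|BC| = (0.0862,-0.9963); ey = (0.9963,0.0862)
P = B + 3.32·ex + -2.14·ey = (-1.2866,-4.3212)

-1.29 -4.32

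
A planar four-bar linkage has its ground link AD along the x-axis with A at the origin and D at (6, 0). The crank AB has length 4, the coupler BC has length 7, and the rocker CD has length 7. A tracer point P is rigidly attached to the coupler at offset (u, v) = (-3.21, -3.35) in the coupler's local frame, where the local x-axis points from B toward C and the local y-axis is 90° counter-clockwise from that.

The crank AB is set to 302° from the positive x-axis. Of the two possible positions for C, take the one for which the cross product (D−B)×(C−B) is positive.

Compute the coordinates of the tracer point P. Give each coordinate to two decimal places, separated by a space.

6.35 -5.30

A=(0,0), D=(6.00,0)
B = A + 4.00·(cos302°, sin302°) = (2.1197, -3.3922)
|BD| = 5.1540
circle(B,7.00) ∩ circle(D,7.00): a=2.5770, h=6.5084
  candidates: C₊=(-0.2238,3.2039) cross=33.544; C₋=(8.3434,-6.5961) cross=-33.544
  mode + wants cross > 0 → take C=(-0.2238,3.2039) (cross=33.544)
ex = (C−B)/|BC| = (-0.3348,0.9423); ey = (-0.9423,-0.3348)
P = B + -3.21·ex + -3.35·ey = (6.3510,-5.2955)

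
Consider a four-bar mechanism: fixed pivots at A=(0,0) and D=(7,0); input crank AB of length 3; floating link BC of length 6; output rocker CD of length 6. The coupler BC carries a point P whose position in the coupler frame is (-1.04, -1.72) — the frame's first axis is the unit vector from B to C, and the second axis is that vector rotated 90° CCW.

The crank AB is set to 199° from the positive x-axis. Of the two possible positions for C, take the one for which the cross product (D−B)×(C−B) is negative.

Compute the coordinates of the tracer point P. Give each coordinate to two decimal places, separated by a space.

A=(0,0), D=(7.00,0)
B = A + 3.00·(cos199°, sin199°) = (-2.8366, -0.9767)
|BD| = 9.8849
circle(B,6.00) ∩ circle(D,6.00): a=4.9425, h=3.4018
  candidates: C₊=(1.7456,2.8968) cross=33.626; C₋=(2.4178,-3.8735) cross=-33.626
  mode - wants cross < 0 → take C=(2.4178,-3.8735) (cross=-33.626)
ex = (C−B)/|BC| = (0.8757,-0.4828); ey = (0.4828,0.8757)
P = B + -1.04·ex + -1.72·ey = (-4.5777,-1.9809)

-4.58 -1.98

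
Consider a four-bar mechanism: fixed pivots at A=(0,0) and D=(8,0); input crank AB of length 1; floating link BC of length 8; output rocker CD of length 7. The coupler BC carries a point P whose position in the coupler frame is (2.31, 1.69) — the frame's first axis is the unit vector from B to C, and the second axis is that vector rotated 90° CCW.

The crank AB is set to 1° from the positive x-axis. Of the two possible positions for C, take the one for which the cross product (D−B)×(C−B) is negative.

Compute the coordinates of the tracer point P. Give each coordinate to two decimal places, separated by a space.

3.70 -0.92

A=(0,0), D=(8.00,0)
B = A + 1.00·(cos1°, sin1°) = (0.9998, 0.0175)
|BD| = 7.0002
circle(B,8.00) ∩ circle(D,7.00): a=4.5715, h=6.5652
  candidates: C₊=(5.5877,6.5712) cross=45.957; C₋=(5.5550,-6.5591) cross=-45.957
  mode - wants cross < 0 → take C=(5.5550,-6.5591) (cross=-45.957)
ex = (C−B)/|BC| = (0.5694,-0.8221); ey = (0.8221,0.5694)
P = B + 2.31·ex + 1.69·ey = (3.7044,-0.9193)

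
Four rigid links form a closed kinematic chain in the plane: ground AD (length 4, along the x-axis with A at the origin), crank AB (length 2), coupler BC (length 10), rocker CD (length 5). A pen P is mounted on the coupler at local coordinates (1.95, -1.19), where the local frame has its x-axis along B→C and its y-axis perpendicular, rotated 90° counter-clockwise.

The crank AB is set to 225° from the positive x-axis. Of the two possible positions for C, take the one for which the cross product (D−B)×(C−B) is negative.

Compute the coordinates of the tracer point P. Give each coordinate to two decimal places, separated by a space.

0.46 -2.72

A=(0,0), D=(4.00,0)
B = A + 2.00·(cos225°, sin225°) = (-1.4142, -1.4142)
|BD| = 5.5959
circle(B,10.00) ∩ circle(D,5.00): a=9.4993, h=3.1246
  candidates: C₊=(6.9871,4.0097) cross=17.485; C₋=(8.5664,-2.0367) cross=-17.485
  mode - wants cross < 0 → take C=(8.5664,-2.0367) (cross=-17.485)
ex = (C−B)/|BC| = (0.9981,-0.0622); ey = (0.0622,0.9981)
P = B + 1.95·ex + -1.19·ey = (0.4579,-2.7233)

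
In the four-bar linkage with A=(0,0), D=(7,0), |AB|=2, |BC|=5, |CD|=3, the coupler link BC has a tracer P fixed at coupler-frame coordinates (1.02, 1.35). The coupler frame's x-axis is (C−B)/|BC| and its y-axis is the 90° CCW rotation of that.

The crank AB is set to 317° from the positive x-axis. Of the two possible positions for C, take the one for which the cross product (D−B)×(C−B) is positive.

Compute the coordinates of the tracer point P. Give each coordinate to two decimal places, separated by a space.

A=(0,0), D=(7.00,0)
B = A + 2.00·(cos317°, sin317°) = (1.4627, -1.3640)
|BD| = 5.7028
circle(B,5.00) ∩ circle(D,3.00): a=4.2542, h=2.6271
  candidates: C₊=(4.9651,2.2044) cross=14.982; C₋=(6.2218,-2.8973) cross=-14.982
  mode + wants cross > 0 → take C=(4.9651,2.2044) (cross=14.982)
ex = (C−B)/|BC| = (0.7005,0.7137); ey = (-0.7137,0.7005)
P = B + 1.02·ex + 1.35·ey = (1.2137,0.3096)

1.21 0.31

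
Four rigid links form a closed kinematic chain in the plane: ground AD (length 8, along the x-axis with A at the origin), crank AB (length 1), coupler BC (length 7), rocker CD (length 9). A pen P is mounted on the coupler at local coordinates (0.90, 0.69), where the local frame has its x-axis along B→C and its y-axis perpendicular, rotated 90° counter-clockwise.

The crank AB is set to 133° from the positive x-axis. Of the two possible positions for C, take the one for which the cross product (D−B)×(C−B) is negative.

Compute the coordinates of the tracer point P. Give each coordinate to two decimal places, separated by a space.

0.23 0.06

A=(0,0), D=(8.00,0)
B = A + 1.00·(cos133°, sin133°) = (-0.6820, 0.7314)
|BD| = 8.7127
circle(B,7.00) ∩ circle(D,9.00): a=2.5200, h=6.5307
  candidates: C₊=(2.3773,7.0274) cross=56.900; C₋=(1.2809,-5.9878) cross=-56.900
  mode - wants cross < 0 → take C=(1.2809,-5.9878) (cross=-56.900)
ex = (C−B)/|BC| = (0.2804,-0.9599); ey = (0.9599,0.2804)
P = B + 0.90·ex + 0.69·ey = (0.2327,0.0609)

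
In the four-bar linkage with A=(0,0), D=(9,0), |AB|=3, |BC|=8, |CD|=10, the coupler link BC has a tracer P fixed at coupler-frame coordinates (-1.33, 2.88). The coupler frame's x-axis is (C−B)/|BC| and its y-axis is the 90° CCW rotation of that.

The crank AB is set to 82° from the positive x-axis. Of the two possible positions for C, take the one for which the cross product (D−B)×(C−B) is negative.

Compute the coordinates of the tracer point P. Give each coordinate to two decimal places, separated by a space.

3.31 4.28

A=(0,0), D=(9.00,0)
B = A + 3.00·(cos82°, sin82°) = (0.4175, 2.9708)
|BD| = 9.0821
circle(B,8.00) ∩ circle(D,10.00): a=2.5591, h=7.5796
  candidates: C₊=(5.3152,9.2964) cross=68.839; C₋=(0.3565,-5.0290) cross=-68.839
  mode - wants cross < 0 → take C=(0.3565,-5.0290) (cross=-68.839)
ex = (C−B)/|BC| = (-0.0076,-1.0000); ey = (1.0000,-0.0076)
P = B + -1.33·ex + 2.88·ey = (3.3076,4.2788)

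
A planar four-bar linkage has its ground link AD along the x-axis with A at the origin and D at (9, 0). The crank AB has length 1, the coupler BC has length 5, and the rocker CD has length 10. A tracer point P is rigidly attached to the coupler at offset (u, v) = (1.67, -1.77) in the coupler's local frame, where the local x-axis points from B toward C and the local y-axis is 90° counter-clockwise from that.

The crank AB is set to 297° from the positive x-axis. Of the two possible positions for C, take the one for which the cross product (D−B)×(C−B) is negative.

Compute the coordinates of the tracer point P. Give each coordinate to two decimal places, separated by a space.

-1.16 -2.71

A=(0,0), D=(9.00,0)
B = A + 1.00·(cos297°, sin297°) = (0.4540, -0.8910)
|BD| = 8.5923
circle(B,5.00) ∩ circle(D,10.00): a=-0.0682, h=4.9995
  candidates: C₊=(-0.1323,4.0745) cross=42.958; C₋=(0.9046,-5.8707) cross=-42.958
  mode - wants cross < 0 → take C=(0.9046,-5.8707) (cross=-42.958)
ex = (C−B)/|BC| = (0.0901,-0.9959); ey = (0.9959,0.0901)
P = B + 1.67·ex + -1.77·ey = (-1.1583,-2.7137)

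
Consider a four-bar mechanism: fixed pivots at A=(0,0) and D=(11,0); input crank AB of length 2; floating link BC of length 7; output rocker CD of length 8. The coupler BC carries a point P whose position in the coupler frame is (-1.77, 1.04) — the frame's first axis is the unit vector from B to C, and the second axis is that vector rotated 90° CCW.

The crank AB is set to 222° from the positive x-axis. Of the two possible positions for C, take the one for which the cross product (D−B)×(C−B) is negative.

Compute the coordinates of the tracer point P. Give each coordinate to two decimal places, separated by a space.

-2.51 0.44

A=(0,0), D=(11.00,0)
B = A + 2.00·(cos222°, sin222°) = (-1.4863, -1.3383)
|BD| = 12.5578
circle(B,7.00) ∩ circle(D,8.00): a=5.6817, h=4.0889
  candidates: C₊=(3.7273,3.3328) cross=51.347; C₋=(4.5988,-4.7983) cross=-51.347
  mode - wants cross < 0 → take C=(4.5988,-4.7983) (cross=-51.347)
ex = (C−B)/|BC| = (0.8693,-0.4943); ey = (0.4943,0.8693)
P = B + -1.77·ex + 1.04·ey = (-2.5109,0.4407)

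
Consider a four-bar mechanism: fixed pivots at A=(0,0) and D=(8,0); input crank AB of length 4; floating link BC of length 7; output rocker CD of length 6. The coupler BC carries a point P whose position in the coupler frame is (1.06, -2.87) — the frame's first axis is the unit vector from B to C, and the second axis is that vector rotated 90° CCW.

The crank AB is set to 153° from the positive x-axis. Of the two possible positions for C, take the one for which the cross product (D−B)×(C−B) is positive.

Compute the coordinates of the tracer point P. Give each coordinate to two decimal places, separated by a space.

A=(0,0), D=(8.00,0)
B = A + 4.00·(cos153°, sin153°) = (-3.5640, 1.8160)
|BD| = 11.7057
circle(B,7.00) ∩ circle(D,6.00): a=6.4082, h=2.8170
  candidates: C₊=(3.2036,3.6047) cross=32.975; C₋=(2.3295,-1.9611) cross=-32.975
  mode + wants cross > 0 → take C=(3.2036,3.6047) (cross=32.975)
ex = (C−B)/|BC| = (0.9668,0.2555); ey = (-0.2555,0.9668)
P = B + 1.06·ex + -2.87·ey = (-1.8058,-0.6879)

-1.81 -0.69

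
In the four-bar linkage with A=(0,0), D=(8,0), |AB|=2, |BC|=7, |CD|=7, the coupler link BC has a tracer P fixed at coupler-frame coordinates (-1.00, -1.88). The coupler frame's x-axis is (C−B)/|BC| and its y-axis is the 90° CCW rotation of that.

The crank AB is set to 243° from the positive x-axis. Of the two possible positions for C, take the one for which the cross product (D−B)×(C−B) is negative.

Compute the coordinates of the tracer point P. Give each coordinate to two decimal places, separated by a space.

A=(0,0), D=(8.00,0)
B = A + 2.00·(cos243°, sin243°) = (-0.9080, -1.7820)
|BD| = 9.0845
circle(B,7.00) ∩ circle(D,7.00): a=4.5422, h=5.3262
  candidates: C₊=(2.5012,4.3317) cross=48.385; C₋=(4.5908,-6.1137) cross=-48.385
  mode - wants cross < 0 → take C=(4.5908,-6.1137) (cross=-48.385)
ex = (C−B)/|BC| = (0.7855,-0.6188); ey = (0.6188,0.7855)
P = B + -1.00·ex + -1.88·ey = (-2.8569,-2.6400)

-2.86 -2.64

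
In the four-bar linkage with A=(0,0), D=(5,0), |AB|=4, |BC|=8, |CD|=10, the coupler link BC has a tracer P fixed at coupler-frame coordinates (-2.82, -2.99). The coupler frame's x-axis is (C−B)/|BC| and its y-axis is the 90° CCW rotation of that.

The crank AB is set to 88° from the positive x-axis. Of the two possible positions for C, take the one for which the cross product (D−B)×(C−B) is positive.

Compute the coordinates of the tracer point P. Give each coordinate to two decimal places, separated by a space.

A=(0,0), D=(5.00,0)
B = A + 4.00·(cos88°, sin88°) = (0.1396, 3.9976)
|BD| = 6.2932
circle(B,8.00) ∩ circle(D,10.00): a=0.2863, h=7.9949
  candidates: C₊=(5.4393,9.9903) cross=50.313; C₋=(-4.7178,-2.3590) cross=-50.313
  mode + wants cross > 0 → take C=(5.4393,9.9903) (cross=50.313)
ex = (C−B)/|BC| = (0.6625,0.7491); ey = (-0.7491,0.6625)
P = B + -2.82·ex + -2.99·ey = (0.5113,-0.0956)

0.51 -0.10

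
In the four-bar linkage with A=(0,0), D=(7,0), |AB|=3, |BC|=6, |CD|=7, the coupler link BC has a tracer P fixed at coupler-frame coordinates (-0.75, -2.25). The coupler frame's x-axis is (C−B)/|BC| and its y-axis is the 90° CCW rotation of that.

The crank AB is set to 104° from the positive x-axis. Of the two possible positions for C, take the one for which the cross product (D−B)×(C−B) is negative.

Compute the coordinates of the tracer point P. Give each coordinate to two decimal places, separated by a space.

-3.09 3.13

A=(0,0), D=(7.00,0)
B = A + 3.00·(cos104°, sin104°) = (-0.7258, 2.9109)
|BD| = 8.2560
circle(B,6.00) ∩ circle(D,7.00): a=3.3407, h=4.9840
  candidates: C₊=(4.1576,6.3969) cross=41.147; C₋=(0.6431,-2.9309) cross=-41.147
  mode - wants cross < 0 → take C=(0.6431,-2.9309) (cross=-41.147)
ex = (C−B)/|BC| = (0.2281,-0.9736); ey = (0.9736,0.2281)
P = B + -0.75·ex + -2.25·ey = (-3.0875,3.1278)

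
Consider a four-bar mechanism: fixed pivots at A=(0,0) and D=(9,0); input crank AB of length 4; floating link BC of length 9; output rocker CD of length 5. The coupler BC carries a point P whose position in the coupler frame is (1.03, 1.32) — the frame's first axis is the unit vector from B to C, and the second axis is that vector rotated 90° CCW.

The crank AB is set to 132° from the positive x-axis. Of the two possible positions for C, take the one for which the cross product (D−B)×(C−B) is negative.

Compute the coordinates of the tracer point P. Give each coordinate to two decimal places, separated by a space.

-1.07 3.43

A=(0,0), D=(9.00,0)
B = A + 4.00·(cos132°, sin132°) = (-2.6765, 2.9726)
|BD| = 12.0490
circle(B,9.00) ∩ circle(D,5.00): a=8.3483, h=3.3623
  candidates: C₊=(6.2433,4.1714) cross=40.513; C₋=(4.5842,-2.3454) cross=-40.513
  mode - wants cross < 0 → take C=(4.5842,-2.3454) (cross=-40.513)
ex = (C−B)/|BC| = (0.8068,-0.5909); ey = (0.5909,0.8068)
P = B + 1.03·ex + 1.32·ey = (-1.0656,3.4289)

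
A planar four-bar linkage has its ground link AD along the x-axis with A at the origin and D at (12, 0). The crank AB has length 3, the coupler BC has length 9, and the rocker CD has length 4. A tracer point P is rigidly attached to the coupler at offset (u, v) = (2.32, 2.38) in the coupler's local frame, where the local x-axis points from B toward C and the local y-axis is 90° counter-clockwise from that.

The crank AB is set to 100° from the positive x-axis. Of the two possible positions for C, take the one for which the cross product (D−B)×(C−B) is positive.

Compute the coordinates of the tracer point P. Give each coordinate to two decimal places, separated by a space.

A=(0,0), D=(12.00,0)
B = A + 3.00·(cos100°, sin100°) = (-0.5209, 2.9544)
|BD| = 12.8648
circle(B,9.00) ∩ circle(D,4.00): a=8.9587, h=0.8615
  candidates: C₊=(8.3961,1.7356) cross=11.084; C₋=(8.0004,0.0585) cross=-11.084
  mode + wants cross > 0 → take C=(8.3961,1.7356) (cross=11.084)
ex = (C−B)/|BC| = (0.9908,-0.1354); ey = (0.1354,0.9908)
P = B + 2.32·ex + 2.38·ey = (2.1000,4.9983)

2.10 5.00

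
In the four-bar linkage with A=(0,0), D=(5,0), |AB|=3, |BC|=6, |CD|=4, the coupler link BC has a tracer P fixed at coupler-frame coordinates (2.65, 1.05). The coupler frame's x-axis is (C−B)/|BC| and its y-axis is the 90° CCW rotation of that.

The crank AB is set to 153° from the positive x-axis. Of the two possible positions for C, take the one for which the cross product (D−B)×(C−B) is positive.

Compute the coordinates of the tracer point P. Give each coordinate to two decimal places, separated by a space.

-0.55 3.26

A=(0,0), D=(5.00,0)
B = A + 3.00·(cos153°, sin153°) = (-2.6730, 1.3620)
|BD| = 7.7930
circle(B,6.00) ∩ circle(D,4.00): a=5.1797, h=3.0283
  candidates: C₊=(2.9562,3.4384) cross=23.600; C₋=(1.8977,-2.5250) cross=-23.600
  mode + wants cross > 0 → take C=(2.9562,3.4384) (cross=23.600)
ex = (C−B)/|BC| = (0.9382,0.3461); ey = (-0.3461,0.9382)
P = B + 2.65·ex + 1.05·ey = (-0.5502,3.2642)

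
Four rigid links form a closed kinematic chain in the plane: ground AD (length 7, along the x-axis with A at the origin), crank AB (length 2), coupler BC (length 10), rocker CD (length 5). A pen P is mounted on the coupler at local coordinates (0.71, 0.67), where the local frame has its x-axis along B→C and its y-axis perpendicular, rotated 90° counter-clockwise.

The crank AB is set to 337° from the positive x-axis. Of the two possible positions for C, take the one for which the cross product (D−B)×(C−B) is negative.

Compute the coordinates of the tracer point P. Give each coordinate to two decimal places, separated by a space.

A=(0,0), D=(7.00,0)
B = A + 2.00·(cos337°, sin337°) = (1.8410, -0.7815)
|BD| = 5.2178
circle(B,10.00) ∩ circle(D,5.00): a=9.7958, h=2.0105
  candidates: C₊=(11.2252,2.6735) cross=10.491; C₋=(11.8274,-1.3022) cross=-10.491
  mode - wants cross < 0 → take C=(11.8274,-1.3022) (cross=-10.491)
ex = (C−B)/|BC| = (0.9986,-0.0521); ey = (0.0521,0.9986)
P = B + 0.71·ex + 0.67·ey = (2.5849,-0.1493)

2.58 -0.15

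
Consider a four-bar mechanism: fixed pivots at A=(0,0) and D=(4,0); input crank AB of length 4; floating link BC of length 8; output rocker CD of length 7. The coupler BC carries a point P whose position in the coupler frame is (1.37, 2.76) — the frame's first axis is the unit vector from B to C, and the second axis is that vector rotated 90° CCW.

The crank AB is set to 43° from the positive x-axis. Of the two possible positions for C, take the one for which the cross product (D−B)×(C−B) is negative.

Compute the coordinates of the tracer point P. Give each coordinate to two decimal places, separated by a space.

4.24 -0.06

A=(0,0), D=(4.00,0)
B = A + 4.00·(cos43°, sin43°) = (2.9254, 2.7280)
|BD| = 2.9320
circle(B,8.00) ∩ circle(D,7.00): a=4.0240, h=6.9143
  candidates: C₊=(10.8334,1.5181) cross=20.273; C₋=(-2.0330,-3.5501) cross=-20.273
  mode - wants cross < 0 → take C=(-2.0330,-3.5501) (cross=-20.273)
ex = (C−B)/|BC| = (-0.6198,-0.7848); ey = (0.7848,-0.6198)
P = B + 1.37·ex + 2.76·ey = (4.2422,-0.0578)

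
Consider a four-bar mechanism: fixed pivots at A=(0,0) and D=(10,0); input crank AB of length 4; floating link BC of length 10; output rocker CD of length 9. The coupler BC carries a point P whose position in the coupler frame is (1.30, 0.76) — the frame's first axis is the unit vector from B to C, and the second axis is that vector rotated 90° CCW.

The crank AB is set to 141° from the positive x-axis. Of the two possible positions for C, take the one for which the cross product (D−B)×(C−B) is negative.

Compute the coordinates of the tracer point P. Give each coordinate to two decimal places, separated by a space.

A=(0,0), D=(10.00,0)
B = A + 4.00·(cos141°, sin141°) = (-3.1086, 2.5173)
|BD| = 13.3481
circle(B,10.00) ∩ circle(D,9.00): a=7.3858, h=6.7417
  candidates: C₊=(5.4160,7.7452) cross=89.989; C₋=(2.8732,-5.4963) cross=-89.989
  mode - wants cross < 0 → take C=(2.8732,-5.4963) (cross=-89.989)
ex = (C−B)/|BC| = (0.5982,-0.8014); ey = (0.8014,0.5982)
P = B + 1.30·ex + 0.76·ey = (-1.7219,1.9301)

-1.72 1.93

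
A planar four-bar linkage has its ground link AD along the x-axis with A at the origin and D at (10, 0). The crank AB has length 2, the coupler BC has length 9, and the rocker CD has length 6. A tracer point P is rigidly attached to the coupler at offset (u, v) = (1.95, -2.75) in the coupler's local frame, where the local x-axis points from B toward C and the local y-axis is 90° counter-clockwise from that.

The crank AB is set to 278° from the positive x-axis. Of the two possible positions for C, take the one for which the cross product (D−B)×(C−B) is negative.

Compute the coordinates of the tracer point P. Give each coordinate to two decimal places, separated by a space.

0.88 -5.30

A=(0,0), D=(10.00,0)
B = A + 2.00·(cos278°, sin278°) = (0.2783, -1.9805)
|BD| = 9.9213
circle(B,9.00) ∩ circle(D,6.00): a=7.2285, h=5.3618
  candidates: C₊=(6.2910,4.7163) cross=53.196; C₋=(8.4317,-5.7914) cross=-53.196
  mode - wants cross < 0 → take C=(8.4317,-5.7914) (cross=-53.196)
ex = (C−B)/|BC| = (0.9059,-0.4234); ey = (0.4234,0.9059)
P = B + 1.95·ex + -2.75·ey = (0.8805,-5.2975)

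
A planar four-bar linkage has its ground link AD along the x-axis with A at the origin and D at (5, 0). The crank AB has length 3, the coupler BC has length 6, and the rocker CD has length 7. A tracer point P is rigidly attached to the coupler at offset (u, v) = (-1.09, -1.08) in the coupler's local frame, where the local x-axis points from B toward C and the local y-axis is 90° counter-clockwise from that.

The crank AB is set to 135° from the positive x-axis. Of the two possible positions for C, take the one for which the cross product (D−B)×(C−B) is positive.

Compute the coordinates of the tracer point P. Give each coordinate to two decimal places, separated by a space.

A=(0,0), D=(5.00,0)
B = A + 3.00·(cos135°, sin135°) = (-2.1213, 2.1213)
|BD| = 7.4306
circle(B,6.00) ∩ circle(D,7.00): a=2.8405, h=5.2850
  candidates: C₊=(2.1098,6.3755) cross=39.271; C₋=(-0.9078,-3.7547) cross=-39.271
  mode + wants cross > 0 → take C=(2.1098,6.3755) (cross=39.271)
ex = (C−B)/|BC| = (0.7052,0.7090); ey = (-0.7090,0.7052)
P = B + -1.09·ex + -1.08·ey = (-2.1242,0.5869)

-2.12 0.59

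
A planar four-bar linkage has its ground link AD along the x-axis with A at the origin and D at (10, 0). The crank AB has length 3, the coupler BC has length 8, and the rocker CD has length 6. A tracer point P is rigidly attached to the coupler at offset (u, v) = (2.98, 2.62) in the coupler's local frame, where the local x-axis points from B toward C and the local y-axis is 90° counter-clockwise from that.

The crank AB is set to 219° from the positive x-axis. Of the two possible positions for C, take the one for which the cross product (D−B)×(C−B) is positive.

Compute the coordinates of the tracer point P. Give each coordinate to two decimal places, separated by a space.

A=(0,0), D=(10.00,0)
B = A + 3.00·(cos219°, sin219°) = (-2.3314, -1.8880)
|BD| = 12.4751
circle(B,8.00) ∩ circle(D,6.00): a=7.3598, h=3.1358
  candidates: C₊=(4.4690,2.3256) cross=39.120; C₋=(5.4182,-3.8739) cross=-39.120
  mode + wants cross > 0 → take C=(4.4690,2.3256) (cross=39.120)
ex = (C−B)/|BC| = (0.8501,0.5267); ey = (-0.5267,0.8501)
P = B + 2.98·ex + 2.62·ey = (-1.1782,1.9087)

-1.18 1.91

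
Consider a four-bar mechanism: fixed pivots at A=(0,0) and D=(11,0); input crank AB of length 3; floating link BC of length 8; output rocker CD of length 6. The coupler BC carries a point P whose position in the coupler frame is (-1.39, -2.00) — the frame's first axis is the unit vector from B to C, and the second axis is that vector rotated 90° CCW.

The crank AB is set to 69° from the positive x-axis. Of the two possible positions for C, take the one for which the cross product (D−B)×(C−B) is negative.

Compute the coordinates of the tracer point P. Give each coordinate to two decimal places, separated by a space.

-1.35 2.63

A=(0,0), D=(11.00,0)
B = A + 3.00·(cos69°, sin69°) = (1.0751, 2.8007)
|BD| = 10.3125
circle(B,8.00) ∩ circle(D,6.00): a=6.5138, h=4.6444
  candidates: C₊=(8.6054,5.5015) cross=47.895; C₋=(6.0828,-3.4381) cross=-47.895
  mode - wants cross < 0 → take C=(6.0828,-3.4381) (cross=-47.895)
ex = (C−B)/|BC| = (0.6260,-0.7799); ey = (0.7799,0.6260)
P = B + -1.39·ex + -2.00·ey = (-1.3547,2.6328)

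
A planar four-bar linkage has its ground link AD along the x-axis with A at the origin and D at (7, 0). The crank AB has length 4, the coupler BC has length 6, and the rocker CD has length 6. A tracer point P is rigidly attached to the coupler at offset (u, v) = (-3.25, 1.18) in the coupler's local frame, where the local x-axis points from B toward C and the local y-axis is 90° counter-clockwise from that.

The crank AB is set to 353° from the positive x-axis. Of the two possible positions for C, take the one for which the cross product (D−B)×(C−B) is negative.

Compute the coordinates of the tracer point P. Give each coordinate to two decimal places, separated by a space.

3.73 2.96

A=(0,0), D=(7.00,0)
B = A + 4.00·(cos353°, sin353°) = (3.9702, -0.4875)
|BD| = 3.0688
circle(B,6.00) ∩ circle(D,6.00): a=1.5344, h=5.8005
  candidates: C₊=(4.5637,5.4831) cross=17.800; C₋=(6.4065,-5.9706) cross=-17.800
  mode - wants cross < 0 → take C=(6.4065,-5.9706) (cross=-17.800)
ex = (C−B)/|BC| = (0.4061,-0.9138); ey = (0.9138,0.4061)
P = B + -3.25·ex + 1.18·ey = (3.7289,2.9617)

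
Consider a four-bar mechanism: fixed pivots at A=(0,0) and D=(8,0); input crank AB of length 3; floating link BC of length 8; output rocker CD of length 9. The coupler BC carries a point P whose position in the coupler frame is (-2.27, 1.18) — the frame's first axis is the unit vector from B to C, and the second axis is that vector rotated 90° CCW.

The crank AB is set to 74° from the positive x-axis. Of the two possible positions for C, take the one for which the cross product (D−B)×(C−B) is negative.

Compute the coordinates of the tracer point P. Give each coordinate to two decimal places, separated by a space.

A=(0,0), D=(8.00,0)
B = A + 3.00·(cos74°, sin74°) = (0.8269, 2.8838)
|BD| = 7.7311
circle(B,8.00) ∩ circle(D,9.00): a=2.7661, h=7.5066
  candidates: C₊=(6.1934,8.8168) cross=58.034; C₋=(0.5933,-5.1128) cross=-58.034
  mode - wants cross < 0 → take C=(0.5933,-5.1128) (cross=-58.034)
ex = (C−B)/|BC| = (-0.0292,-0.9996); ey = (0.9996,-0.0292)
P = B + -2.27·ex + 1.18·ey = (2.0727,5.1184)

2.07 5.12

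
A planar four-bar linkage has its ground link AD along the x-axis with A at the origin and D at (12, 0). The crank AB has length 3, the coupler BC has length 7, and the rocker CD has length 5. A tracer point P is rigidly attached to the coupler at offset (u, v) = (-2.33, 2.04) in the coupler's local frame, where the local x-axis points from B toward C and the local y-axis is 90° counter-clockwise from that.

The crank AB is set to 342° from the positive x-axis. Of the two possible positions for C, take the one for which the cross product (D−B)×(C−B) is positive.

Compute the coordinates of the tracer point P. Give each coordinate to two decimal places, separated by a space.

A=(0,0), D=(12.00,0)
B = A + 3.00·(cos342°, sin342°) = (2.8532, -0.9271)
|BD| = 9.1937
circle(B,7.00) ∩ circle(D,5.00): a=5.9021, h=3.7637
  candidates: C₊=(8.3457,3.4126) cross=34.602; C₋=(9.1047,-4.0764) cross=-34.602
  mode + wants cross > 0 → take C=(8.3457,3.4126) (cross=34.602)
ex = (C−B)/|BC| = (0.7846,0.6199); ey = (-0.6199,0.7846)
P = B + -2.33·ex + 2.04·ey = (-0.2397,-0.7709)

-0.24 -0.77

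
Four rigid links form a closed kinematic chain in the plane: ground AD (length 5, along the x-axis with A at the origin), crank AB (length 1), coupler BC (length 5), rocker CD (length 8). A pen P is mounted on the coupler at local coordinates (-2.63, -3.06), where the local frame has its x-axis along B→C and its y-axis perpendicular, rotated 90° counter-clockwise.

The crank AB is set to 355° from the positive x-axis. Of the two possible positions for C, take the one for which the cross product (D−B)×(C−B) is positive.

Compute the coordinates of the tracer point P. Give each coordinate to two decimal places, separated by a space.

5.02 -0.40

A=(0,0), D=(5.00,0)
B = A + 1.00·(cos355°, sin355°) = (0.9962, -0.0872)
|BD| = 4.0048
circle(B,5.00) ∩ circle(D,8.00): a=-2.8668, h=4.0965
  candidates: C₊=(-1.9591,3.9460) cross=16.405; C₋=(-1.7808,-4.2451) cross=-16.405
  mode + wants cross > 0 → take C=(-1.9591,3.9460) (cross=16.405)
ex = (C−B)/|BC| = (-0.5911,0.8066); ey = (-0.8066,-0.5911)
P = B + -2.63·ex + -3.06·ey = (5.0190,-0.3999)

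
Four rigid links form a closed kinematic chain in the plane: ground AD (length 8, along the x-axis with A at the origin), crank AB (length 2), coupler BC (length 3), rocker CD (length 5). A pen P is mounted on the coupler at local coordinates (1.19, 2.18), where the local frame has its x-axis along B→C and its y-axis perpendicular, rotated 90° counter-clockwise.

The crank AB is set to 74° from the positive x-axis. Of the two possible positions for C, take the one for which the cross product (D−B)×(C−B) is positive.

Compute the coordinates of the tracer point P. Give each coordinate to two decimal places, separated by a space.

1.50 4.22

A=(0,0), D=(8.00,0)
B = A + 2.00·(cos74°, sin74°) = (0.5513, 1.9225)
|BD| = 7.6928
circle(B,3.00) ∩ circle(D,5.00): a=2.8065, h=1.0600
  candidates: C₊=(3.5336,2.2475) cross=8.155; C₋=(3.0038,0.1948) cross=-8.155
  mode + wants cross > 0 → take C=(3.5336,2.2475) (cross=8.155)
ex = (C−B)/|BC| = (0.9941,0.1083); ey = (-0.1083,0.9941)
P = B + 1.19·ex + 2.18·ey = (1.4981,4.2186)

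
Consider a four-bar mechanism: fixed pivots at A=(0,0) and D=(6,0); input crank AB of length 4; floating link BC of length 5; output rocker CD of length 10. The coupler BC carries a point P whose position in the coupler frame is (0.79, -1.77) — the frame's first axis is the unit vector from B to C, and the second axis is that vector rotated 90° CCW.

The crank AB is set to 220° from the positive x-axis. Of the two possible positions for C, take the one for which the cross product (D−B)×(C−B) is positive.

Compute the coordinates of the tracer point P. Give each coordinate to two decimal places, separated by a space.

A=(0,0), D=(6.00,0)
B = A + 4.00·(cos220°, sin220°) = (-3.0642, -2.5712)
|BD| = 9.4218
circle(B,5.00) ∩ circle(D,10.00): a=0.7308, h=4.9463
  candidates: C₊=(-3.7110,2.3868) cross=46.603; C₋=(-1.0113,-7.1303) cross=-46.603
  mode + wants cross > 0 → take C=(-3.7110,2.3868) (cross=46.603)
ex = (C−B)/|BC| = (-0.1294,0.9916); ey = (-0.9916,-0.1294)
P = B + 0.79·ex + -1.77·ey = (-1.4112,-1.5588)

-1.41 -1.56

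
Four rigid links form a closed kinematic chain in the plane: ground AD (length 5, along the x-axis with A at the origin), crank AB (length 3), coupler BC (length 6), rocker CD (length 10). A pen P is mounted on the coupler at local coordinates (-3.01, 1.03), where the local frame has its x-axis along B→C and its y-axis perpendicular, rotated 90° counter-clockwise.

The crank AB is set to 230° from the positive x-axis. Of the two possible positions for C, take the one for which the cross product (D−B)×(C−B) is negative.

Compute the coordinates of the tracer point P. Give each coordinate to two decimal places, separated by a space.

-1.51 0.86

A=(0,0), D=(5.00,0)
B = A + 3.00·(cos230°, sin230°) = (-1.9284, -2.2981)
|BD| = 7.2996
circle(B,6.00) ∩ circle(D,10.00): a=-0.7340, h=5.9549
  candidates: C₊=(-4.4999,3.1229) cross=43.468; C₋=(-0.7503,-8.1813) cross=-43.468
  mode - wants cross < 0 → take C=(-0.7503,-8.1813) (cross=-43.468)
ex = (C−B)/|BC| = (0.1963,-0.9805); ey = (0.9805,0.1963)
P = B + -3.01·ex + 1.03·ey = (-1.5094,0.8555)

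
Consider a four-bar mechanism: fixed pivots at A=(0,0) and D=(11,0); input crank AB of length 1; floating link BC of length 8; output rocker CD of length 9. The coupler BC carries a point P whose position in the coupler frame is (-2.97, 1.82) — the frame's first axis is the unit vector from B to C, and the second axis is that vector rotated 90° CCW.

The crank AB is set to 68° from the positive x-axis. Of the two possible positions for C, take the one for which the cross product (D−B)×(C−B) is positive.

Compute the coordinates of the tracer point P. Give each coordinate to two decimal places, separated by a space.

A=(0,0), D=(11.00,0)
B = A + 1.00·(cos68°, sin68°) = (0.3746, 0.9272)
|BD| = 10.6658
circle(B,8.00) ∩ circle(D,9.00): a=4.5359, h=6.5898
  candidates: C₊=(5.4662,7.0977) cross=70.285; C₋=(4.3205,-6.0320) cross=-70.285
  mode + wants cross > 0 → take C=(5.4662,7.0977) (cross=70.285)
ex = (C−B)/|BC| = (0.6365,0.7713); ey = (-0.7713,0.6365)
P = B + -2.97·ex + 1.82·ey = (-2.9195,-0.2053)

-2.92 -0.21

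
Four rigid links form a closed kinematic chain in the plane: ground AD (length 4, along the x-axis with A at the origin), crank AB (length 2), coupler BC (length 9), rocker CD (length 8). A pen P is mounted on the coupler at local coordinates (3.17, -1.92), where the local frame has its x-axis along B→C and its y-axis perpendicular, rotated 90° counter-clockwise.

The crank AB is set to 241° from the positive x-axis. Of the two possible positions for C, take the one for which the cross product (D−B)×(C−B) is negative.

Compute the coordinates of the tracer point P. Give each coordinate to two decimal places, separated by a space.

A=(0,0), D=(4.00,0)
B = A + 2.00·(cos241°, sin241°) = (-0.9696, -1.7492)
|BD| = 5.2685
circle(B,9.00) ∩ circle(D,8.00): a=4.2476, h=7.9346
  candidates: C₊=(0.4026,7.1455) cross=41.803; C₋=(5.6715,-7.8234) cross=-41.803
  mode - wants cross < 0 → take C=(5.6715,-7.8234) (cross=-41.803)
ex = (C−B)/|BC| = (0.7379,-0.6749); ey = (0.6749,0.7379)
P = B + 3.17·ex + -1.92·ey = (0.0737,-5.3055)

0.07 -5.31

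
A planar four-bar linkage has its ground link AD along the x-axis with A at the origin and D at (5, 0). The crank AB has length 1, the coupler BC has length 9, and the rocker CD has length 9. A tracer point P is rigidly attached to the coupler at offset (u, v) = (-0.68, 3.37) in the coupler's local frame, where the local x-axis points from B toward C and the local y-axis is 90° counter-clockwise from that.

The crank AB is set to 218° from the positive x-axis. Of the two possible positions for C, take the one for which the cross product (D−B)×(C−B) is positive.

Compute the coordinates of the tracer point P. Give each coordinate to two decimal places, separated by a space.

-4.22 -0.53

A=(0,0), D=(5.00,0)
B = A + 1.00·(cos218°, sin218°) = (-0.7880, -0.6157)
|BD| = 5.8207
circle(B,9.00) ∩ circle(D,9.00): a=2.9103, h=8.5165
  candidates: C₊=(1.2052,8.1608) cross=49.571; C₋=(3.0068,-8.7765) cross=-49.571
  mode + wants cross > 0 → take C=(1.2052,8.1608) (cross=49.571)
ex = (C−B)/|BC| = (0.2215,0.9752); ey = (-0.9752,0.2215)
P = B + -0.68·ex + 3.37·ey = (-4.2249,-0.5324)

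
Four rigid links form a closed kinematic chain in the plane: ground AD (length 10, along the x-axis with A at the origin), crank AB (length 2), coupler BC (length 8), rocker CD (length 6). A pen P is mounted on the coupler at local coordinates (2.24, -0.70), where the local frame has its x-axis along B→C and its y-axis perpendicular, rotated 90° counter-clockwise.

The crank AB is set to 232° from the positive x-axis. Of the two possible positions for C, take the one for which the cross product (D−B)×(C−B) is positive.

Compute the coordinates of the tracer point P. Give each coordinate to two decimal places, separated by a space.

A=(0,0), D=(10.00,0)
B = A + 2.00·(cos232°, sin232°) = (-1.2313, -1.5760)
|BD| = 11.3414
circle(B,8.00) ∩ circle(D,6.00): a=6.9051, h=4.0398
  candidates: C₊=(5.0454,3.3841) cross=45.816; C₋=(6.1682,-4.6170) cross=-45.816
  mode + wants cross > 0 → take C=(5.0454,3.3841) (cross=45.816)
ex = (C−B)/|BC| = (0.7846,0.6200); ey = (-0.6200,0.7846)
P = B + 2.24·ex + -0.70·ey = (0.9602,-0.7364)

0.96 -0.74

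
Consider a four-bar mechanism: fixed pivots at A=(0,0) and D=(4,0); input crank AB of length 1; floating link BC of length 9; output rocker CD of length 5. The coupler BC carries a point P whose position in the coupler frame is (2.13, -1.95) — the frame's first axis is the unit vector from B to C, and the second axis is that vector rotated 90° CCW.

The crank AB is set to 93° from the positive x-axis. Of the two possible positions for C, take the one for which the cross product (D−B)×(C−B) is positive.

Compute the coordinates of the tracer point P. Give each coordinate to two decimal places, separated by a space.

A=(0,0), D=(4.00,0)
B = A + 1.00·(cos93°, sin93°) = (-0.0523, 0.9986)
|BD| = 4.1736
circle(B,9.00) ∩ circle(D,5.00): a=8.7957, h=1.9069
  candidates: C₊=(8.9441,0.7455) cross=7.959; C₋=(8.0316,-2.9574) cross=-7.959
  mode + wants cross > 0 → take C=(8.9441,0.7455) (cross=7.959)
ex = (C−B)/|BC| = (0.9996,-0.0281); ey = (0.0281,0.9996)
P = B + 2.13·ex + -1.95·ey = (2.0220,-1.0105)

2.02 -1.01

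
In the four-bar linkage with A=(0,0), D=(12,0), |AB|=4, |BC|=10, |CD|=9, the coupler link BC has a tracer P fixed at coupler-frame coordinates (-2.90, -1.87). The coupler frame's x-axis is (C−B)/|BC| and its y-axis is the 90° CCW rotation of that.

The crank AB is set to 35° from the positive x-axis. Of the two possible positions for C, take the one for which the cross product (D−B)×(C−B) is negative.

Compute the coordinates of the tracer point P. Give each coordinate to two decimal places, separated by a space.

A=(0,0), D=(12.00,0)
B = A + 4.00·(cos35°, sin35°) = (3.2766, 2.2943)
|BD| = 9.0201
circle(B,10.00) ∩ circle(D,9.00): a=5.5632, h=8.3097
  candidates: C₊=(10.7705,8.9156) cross=74.954; C₋=(6.5433,-7.1571) cross=-74.954
  mode - wants cross < 0 → take C=(6.5433,-7.1571) (cross=-74.954)
ex = (C−B)/|BC| = (0.3267,-0.9451); ey = (0.9451,0.3267)
P = B + -2.90·ex + -1.87·ey = (0.5619,4.4243)

0.56 4.42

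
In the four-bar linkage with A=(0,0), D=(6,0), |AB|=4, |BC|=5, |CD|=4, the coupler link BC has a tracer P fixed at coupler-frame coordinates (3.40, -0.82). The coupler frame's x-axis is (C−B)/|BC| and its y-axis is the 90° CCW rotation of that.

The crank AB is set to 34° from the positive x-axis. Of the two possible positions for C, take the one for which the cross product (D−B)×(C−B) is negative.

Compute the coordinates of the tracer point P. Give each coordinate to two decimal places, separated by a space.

A=(0,0), D=(6.00,0)
B = A + 4.00·(cos34°, sin34°) = (3.3162, 2.2368)
|BD| = 3.4937
circle(B,5.00) ∩ circle(D,4.00): a=3.0349, h=3.9736
  candidates: C₊=(8.1915,3.3462) cross=13.883; C₋=(3.1035,-2.7587) cross=-13.883
  mode - wants cross < 0 → take C=(3.1035,-2.7587) (cross=-13.883)
ex = (C−B)/|BC| = (-0.0425,-0.9991); ey = (0.9991,-0.0425)
P = B + 3.40·ex + -0.82·ey = (2.3523,-1.1253)

2.35 -1.13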